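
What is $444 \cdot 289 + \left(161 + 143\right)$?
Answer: $128620$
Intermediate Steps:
$444 \cdot 289 + \left(161 + 143\right) = 128316 + 304 = 128620$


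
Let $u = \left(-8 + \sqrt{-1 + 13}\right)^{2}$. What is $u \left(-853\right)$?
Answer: $-64828 + 27296 \sqrt{3} \approx -17550.0$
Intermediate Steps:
$u = \left(-8 + 2 \sqrt{3}\right)^{2}$ ($u = \left(-8 + \sqrt{12}\right)^{2} = \left(-8 + 2 \sqrt{3}\right)^{2} \approx 20.574$)
$u \left(-853\right) = \left(76 - 32 \sqrt{3}\right) \left(-853\right) = -64828 + 27296 \sqrt{3}$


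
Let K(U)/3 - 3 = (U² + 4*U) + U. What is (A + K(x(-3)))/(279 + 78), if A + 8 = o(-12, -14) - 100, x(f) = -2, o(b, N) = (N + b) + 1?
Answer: -142/357 ≈ -0.39776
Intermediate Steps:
o(b, N) = 1 + N + b
K(U) = 9 + 3*U² + 15*U (K(U) = 9 + 3*((U² + 4*U) + U) = 9 + 3*(U² + 5*U) = 9 + (3*U² + 15*U) = 9 + 3*U² + 15*U)
A = -133 (A = -8 + ((1 - 14 - 12) - 100) = -8 + (-25 - 100) = -8 - 125 = -133)
(A + K(x(-3)))/(279 + 78) = (-133 + (9 + 3*(-2)² + 15*(-2)))/(279 + 78) = (-133 + (9 + 3*4 - 30))/357 = (-133 + (9 + 12 - 30))*(1/357) = (-133 - 9)*(1/357) = -142*1/357 = -142/357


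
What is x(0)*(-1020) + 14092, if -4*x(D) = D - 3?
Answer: 13327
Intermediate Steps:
x(D) = ¾ - D/4 (x(D) = -(D - 3)/4 = -(-3 + D)/4 = ¾ - D/4)
x(0)*(-1020) + 14092 = (¾ - ¼*0)*(-1020) + 14092 = (¾ + 0)*(-1020) + 14092 = (¾)*(-1020) + 14092 = -765 + 14092 = 13327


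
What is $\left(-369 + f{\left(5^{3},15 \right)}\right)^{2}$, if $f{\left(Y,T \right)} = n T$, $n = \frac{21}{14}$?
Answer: $\frac{480249}{4} \approx 1.2006 \cdot 10^{5}$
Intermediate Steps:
$n = \frac{3}{2}$ ($n = 21 \cdot \frac{1}{14} = \frac{3}{2} \approx 1.5$)
$f{\left(Y,T \right)} = \frac{3 T}{2}$
$\left(-369 + f{\left(5^{3},15 \right)}\right)^{2} = \left(-369 + \frac{3}{2} \cdot 15\right)^{2} = \left(-369 + \frac{45}{2}\right)^{2} = \left(- \frac{693}{2}\right)^{2} = \frac{480249}{4}$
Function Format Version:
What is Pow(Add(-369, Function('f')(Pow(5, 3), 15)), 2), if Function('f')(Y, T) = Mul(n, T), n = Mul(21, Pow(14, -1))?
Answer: Rational(480249, 4) ≈ 1.2006e+5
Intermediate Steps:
n = Rational(3, 2) (n = Mul(21, Rational(1, 14)) = Rational(3, 2) ≈ 1.5000)
Function('f')(Y, T) = Mul(Rational(3, 2), T)
Pow(Add(-369, Function('f')(Pow(5, 3), 15)), 2) = Pow(Add(-369, Mul(Rational(3, 2), 15)), 2) = Pow(Add(-369, Rational(45, 2)), 2) = Pow(Rational(-693, 2), 2) = Rational(480249, 4)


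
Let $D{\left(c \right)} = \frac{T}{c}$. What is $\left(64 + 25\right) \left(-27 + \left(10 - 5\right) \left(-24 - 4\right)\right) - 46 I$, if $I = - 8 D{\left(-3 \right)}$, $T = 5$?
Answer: $- \frac{46429}{3} \approx -15476.0$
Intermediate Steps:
$D{\left(c \right)} = \frac{5}{c}$
$I = \frac{40}{3}$ ($I = - 8 \frac{5}{-3} = - 8 \cdot 5 \left(- \frac{1}{3}\right) = \left(-8\right) \left(- \frac{5}{3}\right) = \frac{40}{3} \approx 13.333$)
$\left(64 + 25\right) \left(-27 + \left(10 - 5\right) \left(-24 - 4\right)\right) - 46 I = \left(64 + 25\right) \left(-27 + \left(10 - 5\right) \left(-24 - 4\right)\right) - \frac{1840}{3} = 89 \left(-27 + 5 \left(-28\right)\right) - \frac{1840}{3} = 89 \left(-27 - 140\right) - \frac{1840}{3} = 89 \left(-167\right) - \frac{1840}{3} = -14863 - \frac{1840}{3} = - \frac{46429}{3}$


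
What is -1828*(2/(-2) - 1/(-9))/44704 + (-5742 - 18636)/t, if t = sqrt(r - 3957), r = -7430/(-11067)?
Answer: 457/12573 + 24378*I*sqrt(11067)/6617 ≈ 0.036348 + 387.57*I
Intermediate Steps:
r = 7430/11067 (r = -7430*(-1/11067) = 7430/11067 ≈ 0.67137)
t = 6617*I*sqrt(11067)/11067 (t = sqrt(7430/11067 - 3957) = sqrt(-43784689/11067) = 6617*I*sqrt(11067)/11067 ≈ 62.899*I)
-1828*(2/(-2) - 1/(-9))/44704 + (-5742 - 18636)/t = -1828*(2/(-2) - 1/(-9))/44704 + (-5742 - 18636)/((6617*I*sqrt(11067)/11067)) = -1828*(2*(-1/2) - 1*(-1/9))*(1/44704) - (-24378)*I*sqrt(11067)/6617 = -1828*(-1 + 1/9)*(1/44704) + 24378*I*sqrt(11067)/6617 = -1828*(-8/9)*(1/44704) + 24378*I*sqrt(11067)/6617 = (14624/9)*(1/44704) + 24378*I*sqrt(11067)/6617 = 457/12573 + 24378*I*sqrt(11067)/6617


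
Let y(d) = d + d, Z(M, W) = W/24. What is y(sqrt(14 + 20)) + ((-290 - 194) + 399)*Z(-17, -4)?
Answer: 85/6 + 2*sqrt(34) ≈ 25.829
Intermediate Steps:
Z(M, W) = W/24 (Z(M, W) = W*(1/24) = W/24)
y(d) = 2*d
y(sqrt(14 + 20)) + ((-290 - 194) + 399)*Z(-17, -4) = 2*sqrt(14 + 20) + ((-290 - 194) + 399)*((1/24)*(-4)) = 2*sqrt(34) + (-484 + 399)*(-1/6) = 2*sqrt(34) - 85*(-1/6) = 2*sqrt(34) + 85/6 = 85/6 + 2*sqrt(34)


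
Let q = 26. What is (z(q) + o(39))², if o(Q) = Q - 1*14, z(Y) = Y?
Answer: 2601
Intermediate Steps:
o(Q) = -14 + Q (o(Q) = Q - 14 = -14 + Q)
(z(q) + o(39))² = (26 + (-14 + 39))² = (26 + 25)² = 51² = 2601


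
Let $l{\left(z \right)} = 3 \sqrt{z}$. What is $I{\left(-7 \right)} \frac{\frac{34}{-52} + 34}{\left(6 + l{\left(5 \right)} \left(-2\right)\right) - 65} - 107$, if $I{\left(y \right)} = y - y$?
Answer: $-107$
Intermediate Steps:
$I{\left(y \right)} = 0$
$I{\left(-7 \right)} \frac{\frac{34}{-52} + 34}{\left(6 + l{\left(5 \right)} \left(-2\right)\right) - 65} - 107 = 0 \frac{\frac{34}{-52} + 34}{\left(6 + 3 \sqrt{5} \left(-2\right)\right) - 65} - 107 = 0 \frac{34 \left(- \frac{1}{52}\right) + 34}{\left(6 - 6 \sqrt{5}\right) - 65} - 107 = 0 \frac{- \frac{17}{26} + 34}{-59 - 6 \sqrt{5}} - 107 = 0 \frac{867}{26 \left(-59 - 6 \sqrt{5}\right)} - 107 = 0 - 107 = -107$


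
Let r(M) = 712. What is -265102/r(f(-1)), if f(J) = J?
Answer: -132551/356 ≈ -372.33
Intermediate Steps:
-265102/r(f(-1)) = -265102/712 = -265102*1/712 = -132551/356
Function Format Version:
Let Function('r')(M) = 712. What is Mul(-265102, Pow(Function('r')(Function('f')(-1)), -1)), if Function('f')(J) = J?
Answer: Rational(-132551, 356) ≈ -372.33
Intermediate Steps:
Mul(-265102, Pow(Function('r')(Function('f')(-1)), -1)) = Mul(-265102, Pow(712, -1)) = Mul(-265102, Rational(1, 712)) = Rational(-132551, 356)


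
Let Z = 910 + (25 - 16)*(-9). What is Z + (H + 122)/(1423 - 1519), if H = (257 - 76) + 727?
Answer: 39277/48 ≈ 818.27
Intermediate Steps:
H = 908 (H = 181 + 727 = 908)
Z = 829 (Z = 910 + 9*(-9) = 910 - 81 = 829)
Z + (H + 122)/(1423 - 1519) = 829 + (908 + 122)/(1423 - 1519) = 829 + 1030/(-96) = 829 + 1030*(-1/96) = 829 - 515/48 = 39277/48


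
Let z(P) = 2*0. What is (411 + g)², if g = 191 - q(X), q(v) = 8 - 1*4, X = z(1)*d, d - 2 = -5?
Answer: 357604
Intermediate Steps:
z(P) = 0
d = -3 (d = 2 - 5 = -3)
X = 0 (X = 0*(-3) = 0)
q(v) = 4 (q(v) = 8 - 4 = 4)
g = 187 (g = 191 - 1*4 = 191 - 4 = 187)
(411 + g)² = (411 + 187)² = 598² = 357604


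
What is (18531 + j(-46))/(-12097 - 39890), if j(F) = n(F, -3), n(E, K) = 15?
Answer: -6182/17329 ≈ -0.35674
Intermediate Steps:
j(F) = 15
(18531 + j(-46))/(-12097 - 39890) = (18531 + 15)/(-12097 - 39890) = 18546/(-51987) = 18546*(-1/51987) = -6182/17329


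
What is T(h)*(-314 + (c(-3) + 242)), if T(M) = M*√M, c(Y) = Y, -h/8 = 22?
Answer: 52800*I*√11 ≈ 1.7512e+5*I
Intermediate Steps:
h = -176 (h = -8*22 = -176)
T(M) = M^(3/2)
T(h)*(-314 + (c(-3) + 242)) = (-176)^(3/2)*(-314 + (-3 + 242)) = (-704*I*√11)*(-314 + 239) = -704*I*√11*(-75) = 52800*I*√11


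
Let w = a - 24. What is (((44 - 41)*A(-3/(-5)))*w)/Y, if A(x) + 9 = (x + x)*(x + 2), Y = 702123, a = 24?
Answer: 0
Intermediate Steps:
A(x) = -9 + 2*x*(2 + x) (A(x) = -9 + (x + x)*(x + 2) = -9 + (2*x)*(2 + x) = -9 + 2*x*(2 + x))
w = 0 (w = 24 - 24 = 0)
(((44 - 41)*A(-3/(-5)))*w)/Y = (((44 - 41)*(-9 + 2*(-3/(-5))² + 4*(-3/(-5))))*0)/702123 = ((3*(-9 + 2*(-3*(-⅕))² + 4*(-3*(-⅕))))*0)*(1/702123) = ((3*(-9 + 2*(⅗)² + 4*(⅗)))*0)*(1/702123) = ((3*(-9 + 2*(9/25) + 12/5))*0)*(1/702123) = ((3*(-9 + 18/25 + 12/5))*0)*(1/702123) = ((3*(-147/25))*0)*(1/702123) = -441/25*0*(1/702123) = 0*(1/702123) = 0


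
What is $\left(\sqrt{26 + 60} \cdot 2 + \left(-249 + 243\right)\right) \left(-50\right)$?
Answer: $300 - 100 \sqrt{86} \approx -627.36$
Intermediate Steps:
$\left(\sqrt{26 + 60} \cdot 2 + \left(-249 + 243\right)\right) \left(-50\right) = \left(\sqrt{86} \cdot 2 - 6\right) \left(-50\right) = \left(2 \sqrt{86} - 6\right) \left(-50\right) = \left(-6 + 2 \sqrt{86}\right) \left(-50\right) = 300 - 100 \sqrt{86}$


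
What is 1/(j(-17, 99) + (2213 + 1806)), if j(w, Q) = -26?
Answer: 1/3993 ≈ 0.00025044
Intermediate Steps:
1/(j(-17, 99) + (2213 + 1806)) = 1/(-26 + (2213 + 1806)) = 1/(-26 + 4019) = 1/3993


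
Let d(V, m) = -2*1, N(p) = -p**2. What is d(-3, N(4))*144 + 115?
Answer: -173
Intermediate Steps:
d(V, m) = -2
d(-3, N(4))*144 + 115 = -2*144 + 115 = -288 + 115 = -173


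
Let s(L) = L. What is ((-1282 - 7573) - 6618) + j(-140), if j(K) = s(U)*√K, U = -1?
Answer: -15473 - 2*I*√35 ≈ -15473.0 - 11.832*I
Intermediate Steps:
j(K) = -√K
((-1282 - 7573) - 6618) + j(-140) = ((-1282 - 7573) - 6618) - √(-140) = (-8855 - 6618) - 2*I*√35 = -15473 - 2*I*√35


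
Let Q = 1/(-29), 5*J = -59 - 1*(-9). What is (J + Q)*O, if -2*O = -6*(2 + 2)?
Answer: -3492/29 ≈ -120.41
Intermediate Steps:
J = -10 (J = (-59 - 1*(-9))/5 = (-59 + 9)/5 = (1/5)*(-50) = -10)
Q = -1/29 ≈ -0.034483
O = 12 (O = -(-3)*(2 + 2) = -(-3)*4 = -1/2*(-24) = 12)
(J + Q)*O = (-10 - 1/29)*12 = -291/29*12 = -3492/29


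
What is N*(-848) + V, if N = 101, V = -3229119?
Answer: -3314767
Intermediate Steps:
N*(-848) + V = 101*(-848) - 3229119 = -85648 - 3229119 = -3314767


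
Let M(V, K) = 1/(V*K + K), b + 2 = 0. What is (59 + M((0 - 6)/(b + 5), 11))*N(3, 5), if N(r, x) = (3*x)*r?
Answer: 29160/11 ≈ 2650.9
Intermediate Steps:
b = -2 (b = -2 + 0 = -2)
N(r, x) = 3*r*x
M(V, K) = 1/(K + K*V) (M(V, K) = 1/(K*V + K) = 1/(K + K*V))
(59 + M((0 - 6)/(b + 5), 11))*N(3, 5) = (59 + 1/(11*(1 + (0 - 6)/(-2 + 5))))*(3*3*5) = (59 + 1/(11*(1 - 6/3)))*45 = (59 + 1/(11*(1 - 6*1/3)))*45 = (59 + 1/(11*(1 - 2)))*45 = (59 + (1/11)/(-1))*45 = (59 + (1/11)*(-1))*45 = (59 - 1/11)*45 = (648/11)*45 = 29160/11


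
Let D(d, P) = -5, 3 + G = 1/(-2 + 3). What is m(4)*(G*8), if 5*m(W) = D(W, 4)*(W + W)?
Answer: 128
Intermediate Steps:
G = -2 (G = -3 + 1/(-2 + 3) = -3 + 1/1 = -3 + 1 = -2)
m(W) = -2*W (m(W) = (-5*(W + W))/5 = (-10*W)/5 = -2*W)
m(4)*(G*8) = (-2*4)*(-2*8) = -8*(-16) = 128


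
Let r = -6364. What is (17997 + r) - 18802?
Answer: -7169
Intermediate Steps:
(17997 + r) - 18802 = (17997 - 6364) - 18802 = 11633 - 18802 = -7169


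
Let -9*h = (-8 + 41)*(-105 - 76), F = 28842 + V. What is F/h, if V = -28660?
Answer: 546/1991 ≈ 0.27423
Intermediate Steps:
F = 182 (F = 28842 - 28660 = 182)
h = 1991/3 (h = -(-8 + 41)*(-105 - 76)/9 = -11*(-181)/3 = -⅑*(-5973) = 1991/3 ≈ 663.67)
F/h = 182/(1991/3) = 182*(3/1991) = 546/1991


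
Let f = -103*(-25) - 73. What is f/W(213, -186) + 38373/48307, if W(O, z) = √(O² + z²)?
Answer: 38373/48307 + 834*√8885/8885 ≈ 9.6422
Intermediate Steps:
f = 2502 (f = 2575 - 73 = 2502)
f/W(213, -186) + 38373/48307 = 2502/(√(213² + (-186)²)) + 38373/48307 = 2502/(√(45369 + 34596)) + 38373*(1/48307) = 2502/(√79965) + 38373/48307 = 2502/((3*√8885)) + 38373/48307 = 2502*(√8885/26655) + 38373/48307 = 834*√8885/8885 + 38373/48307 = 38373/48307 + 834*√8885/8885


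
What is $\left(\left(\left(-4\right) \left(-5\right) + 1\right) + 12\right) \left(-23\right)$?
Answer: $-759$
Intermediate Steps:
$\left(\left(\left(-4\right) \left(-5\right) + 1\right) + 12\right) \left(-23\right) = \left(\left(20 + 1\right) + 12\right) \left(-23\right) = \left(21 + 12\right) \left(-23\right) = 33 \left(-23\right) = -759$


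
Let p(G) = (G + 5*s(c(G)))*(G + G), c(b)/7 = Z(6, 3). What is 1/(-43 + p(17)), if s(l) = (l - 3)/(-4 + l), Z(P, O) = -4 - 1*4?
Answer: 6/4213 ≈ 0.0014242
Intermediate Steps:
Z(P, O) = -8 (Z(P, O) = -4 - 4 = -8)
c(b) = -56 (c(b) = 7*(-8) = -56)
s(l) = (-3 + l)/(-4 + l)
p(G) = 2*G*(59/12 + G) (p(G) = (G + 5*((-3 - 56)/(-4 - 56)))*(G + G) = (G + 5*(-59/(-60)))*(2*G) = (G + 5*(-1/60*(-59)))*(2*G) = (G + 5*(59/60))*(2*G) = (G + 59/12)*(2*G) = (59/12 + G)*(2*G) = 2*G*(59/12 + G))
1/(-43 + p(17)) = 1/(-43 + (1/6)*17*(59 + 12*17)) = 1/(-43 + (1/6)*17*(59 + 204)) = 1/(-43 + (1/6)*17*263) = 1/(-43 + 4471/6) = 1/(4213/6) = 6/4213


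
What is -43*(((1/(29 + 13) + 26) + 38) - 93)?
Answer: 52331/42 ≈ 1246.0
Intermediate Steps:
-43*(((1/(29 + 13) + 26) + 38) - 93) = -43*(((1/42 + 26) + 38) - 93) = -43*((1093/42 + 38) - 93) = -43*(2689/42 - 93) = -43*(-1217/42) = 52331/42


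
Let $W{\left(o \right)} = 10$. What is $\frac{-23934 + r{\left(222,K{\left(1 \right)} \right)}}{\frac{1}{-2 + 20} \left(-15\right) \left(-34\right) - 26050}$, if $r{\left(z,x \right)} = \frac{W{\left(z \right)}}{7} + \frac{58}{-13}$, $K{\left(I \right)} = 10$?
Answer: $\frac{1306962}{1420783} \approx 0.91989$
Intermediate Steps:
$r{\left(z,x \right)} = - \frac{276}{91}$ ($r{\left(z,x \right)} = \frac{10}{7} + \frac{58}{-13} = 10 \cdot \frac{1}{7} + 58 \left(- \frac{1}{13}\right) = \frac{10}{7} - \frac{58}{13} = - \frac{276}{91}$)
$\frac{-23934 + r{\left(222,K{\left(1 \right)} \right)}}{\frac{1}{-2 + 20} \left(-15\right) \left(-34\right) - 26050} = \frac{-23934 - \frac{276}{91}}{\frac{1}{-2 + 20} \left(-15\right) \left(-34\right) - 26050} = - \frac{2178270}{91 \left(\frac{1}{18} \left(-15\right) \left(-34\right) - 26050\right)} = - \frac{2178270}{91 \left(\left(- \frac{5}{6}\right) \left(-34\right) - 26050\right)} = - \frac{2178270}{91 \left(\frac{85}{3} - 26050\right)} = - \frac{2178270}{91 \left(- \frac{78065}{3}\right)} = \left(- \frac{2178270}{91}\right) \left(- \frac{3}{78065}\right) = \frac{1306962}{1420783}$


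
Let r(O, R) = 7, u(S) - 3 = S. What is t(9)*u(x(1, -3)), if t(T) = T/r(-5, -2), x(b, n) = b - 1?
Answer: 27/7 ≈ 3.8571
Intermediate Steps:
x(b, n) = -1 + b
u(S) = 3 + S
t(T) = T/7
t(9)*u(x(1, -3)) = ((⅐)*9)*(3 + (-1 + 1)) = 9*(3 + 0)/7 = (9/7)*3 = 27/7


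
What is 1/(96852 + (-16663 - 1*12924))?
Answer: 1/67265 ≈ 1.4867e-5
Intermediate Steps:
1/(96852 + (-16663 - 1*12924)) = 1/(96852 + (-16663 - 12924)) = 1/(96852 - 29587) = 1/67265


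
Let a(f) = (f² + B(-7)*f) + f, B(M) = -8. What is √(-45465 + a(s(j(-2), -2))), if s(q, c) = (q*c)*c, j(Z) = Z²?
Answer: I*√45321 ≈ 212.89*I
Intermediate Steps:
s(q, c) = q*c² (s(q, c) = (c*q)*c = q*c²)
a(f) = f² - 7*f (a(f) = (f² - 8*f) + f = f² - 7*f)
√(-45465 + a(s(j(-2), -2))) = √(-45465 + ((-2)²*(-2)²)*(-7 + (-2)²*(-2)²)) = √(-45465 + (4*4)*(-7 + 4*4)) = √(-45465 + 16*(-7 + 16)) = √(-45465 + 16*9) = √(-45465 + 144) = √(-45321) = I*√45321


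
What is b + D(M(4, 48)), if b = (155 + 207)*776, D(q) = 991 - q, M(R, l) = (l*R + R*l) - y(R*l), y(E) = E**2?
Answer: 318383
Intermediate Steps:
M(R, l) = -R**2*l**2 + 2*R*l (M(R, l) = (l*R + R*l) - (R*l)**2 = (R*l + R*l) - R**2*l**2 = 2*R*l - R**2*l**2 = -R**2*l**2 + 2*R*l)
b = 280912 (b = 362*776 = 280912)
b + D(M(4, 48)) = 280912 + (991 - 4*48*(2 - 1*4*48)) = 280912 + (991 - 4*48*(2 - 192)) = 280912 + (991 - 4*48*(-190)) = 280912 + (991 - 1*(-36480)) = 280912 + (991 + 36480) = 280912 + 37471 = 318383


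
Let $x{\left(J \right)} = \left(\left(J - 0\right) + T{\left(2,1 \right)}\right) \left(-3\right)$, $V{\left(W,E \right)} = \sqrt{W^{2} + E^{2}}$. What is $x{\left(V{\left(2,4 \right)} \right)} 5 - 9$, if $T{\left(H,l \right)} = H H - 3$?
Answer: $-24 - 30 \sqrt{5} \approx -91.082$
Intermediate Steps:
$T{\left(H,l \right)} = -3 + H^{2}$ ($T{\left(H,l \right)} = H^{2} - 3 = -3 + H^{2}$)
$V{\left(W,E \right)} = \sqrt{E^{2} + W^{2}}$
$x{\left(J \right)} = -3 - 3 J$ ($x{\left(J \right)} = \left(\left(J - 0\right) - \left(3 - 2^{2}\right)\right) \left(-3\right) = \left(\left(J + 0\right) + \left(-3 + 4\right)\right) \left(-3\right) = \left(J + 1\right) \left(-3\right) = \left(1 + J\right) \left(-3\right) = -3 - 3 J$)
$x{\left(V{\left(2,4 \right)} \right)} 5 - 9 = \left(-3 - 3 \sqrt{4^{2} + 2^{2}}\right) 5 - 9 = \left(-3 - 3 \sqrt{16 + 4}\right) 5 - 9 = \left(-3 - 3 \sqrt{20}\right) 5 - 9 = \left(-3 - 3 \cdot 2 \sqrt{5}\right) 5 - 9 = \left(-3 - 6 \sqrt{5}\right) 5 - 9 = \left(-15 - 30 \sqrt{5}\right) - 9 = -24 - 30 \sqrt{5}$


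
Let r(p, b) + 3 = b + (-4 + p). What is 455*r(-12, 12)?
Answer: -3185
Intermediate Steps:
r(p, b) = -7 + b + p (r(p, b) = -3 + (b + (-4 + p)) = -3 + (-4 + b + p) = -7 + b + p)
455*r(-12, 12) = 455*(-7 + 12 - 12) = 455*(-7) = -3185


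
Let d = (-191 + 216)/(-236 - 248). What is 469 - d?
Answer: 227021/484 ≈ 469.05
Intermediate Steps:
d = -25/484 (d = 25/(-484) = 25*(-1/484) = -25/484 ≈ -0.051653)
469 - d = 469 - 1*(-25/484) = 469 + 25/484 = 227021/484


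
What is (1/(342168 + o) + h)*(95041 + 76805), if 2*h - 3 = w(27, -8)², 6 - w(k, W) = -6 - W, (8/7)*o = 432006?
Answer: 522537621725/320077 ≈ 1.6325e+6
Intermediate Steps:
o = 1512021/4 (o = (7/8)*432006 = 1512021/4 ≈ 3.7801e+5)
w(k, W) = 12 + W (w(k, W) = 6 - (-6 - W) = 6 + (6 + W) = 12 + W)
h = 19/2 (h = 3/2 + (12 - 8)²/2 = 3/2 + (½)*4² = 3/2 + (½)*16 = 3/2 + 8 = 19/2 ≈ 9.5000)
(1/(342168 + o) + h)*(95041 + 76805) = (1/(342168 + 1512021/4) + 19/2)*(95041 + 76805) = (1/(2880693/4) + 19/2)*171846 = (4/2880693 + 19/2)*171846 = (54733175/5761386)*171846 = 522537621725/320077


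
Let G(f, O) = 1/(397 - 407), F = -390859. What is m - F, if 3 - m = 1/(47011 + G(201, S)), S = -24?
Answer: 183747743948/470109 ≈ 3.9086e+5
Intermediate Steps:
G(f, O) = -⅒ (G(f, O) = 1/(-10) = -⅒)
m = 1410317/470109 (m = 3 - 1/(47011 - ⅒) = 3 - 1/470109/10 = 3 - 1*10/470109 = 3 - 10/470109 = 1410317/470109 ≈ 3.0000)
m - F = 1410317/470109 - 1*(-390859) = 1410317/470109 + 390859 = 183747743948/470109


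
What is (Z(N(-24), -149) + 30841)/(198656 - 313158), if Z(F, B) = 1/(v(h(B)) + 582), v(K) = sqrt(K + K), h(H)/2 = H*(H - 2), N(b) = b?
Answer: -3835510415/14239926728 + sqrt(22499)/14239926728 ≈ -0.26935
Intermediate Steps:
h(H) = 2*H*(-2 + H) (h(H) = 2*(H*(H - 2)) = 2*(H*(-2 + H)) = 2*H*(-2 + H))
v(K) = sqrt(2)*sqrt(K) (v(K) = sqrt(2*K) = sqrt(2)*sqrt(K))
Z(F, B) = 1/(582 + 2*sqrt(B*(-2 + B))) (Z(F, B) = 1/(sqrt(2)*sqrt(2*B*(-2 + B)) + 582) = 1/(sqrt(2)*(sqrt(2)*sqrt(B*(-2 + B))) + 582) = 1/(2*sqrt(B*(-2 + B)) + 582) = 1/(582 + 2*sqrt(B*(-2 + B))))
(Z(N(-24), -149) + 30841)/(198656 - 313158) = (1/(2*(291 + sqrt(-149*(-2 - 149)))) + 30841)/(198656 - 313158) = (1/(2*(291 + sqrt(-149*(-151)))) + 30841)/(-114502) = (1/(2*(291 + sqrt(22499))) + 30841)*(-1/114502) = (30841 + 1/(2*(291 + sqrt(22499))))*(-1/114502) = -30841/114502 - 1/(229004*(291 + sqrt(22499)))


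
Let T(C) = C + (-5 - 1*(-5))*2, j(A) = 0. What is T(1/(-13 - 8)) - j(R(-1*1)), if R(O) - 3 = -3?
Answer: -1/21 ≈ -0.047619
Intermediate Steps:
R(O) = 0 (R(O) = 3 - 3 = 0)
T(C) = C (T(C) = C + (-5 + 5)*2 = C + 0*2 = C + 0 = C)
T(1/(-13 - 8)) - j(R(-1*1)) = 1/(-13 - 8) - 1*0 = 1/(-21) + 0 = -1/21 + 0 = -1/21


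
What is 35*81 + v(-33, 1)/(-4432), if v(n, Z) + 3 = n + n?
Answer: 12564789/4432 ≈ 2835.0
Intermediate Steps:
v(n, Z) = -3 + 2*n (v(n, Z) = -3 + (n + n) = -3 + 2*n)
35*81 + v(-33, 1)/(-4432) = 35*81 + (-3 + 2*(-33))/(-4432) = 2835 + (-3 - 66)*(-1/4432) = 2835 - 69*(-1/4432) = 2835 + 69/4432 = 12564789/4432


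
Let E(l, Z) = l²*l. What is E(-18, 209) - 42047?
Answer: -47879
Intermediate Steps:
E(l, Z) = l³
E(-18, 209) - 42047 = (-18)³ - 42047 = -5832 - 42047 = -47879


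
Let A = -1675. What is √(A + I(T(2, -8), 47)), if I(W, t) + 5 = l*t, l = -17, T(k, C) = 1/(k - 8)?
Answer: I*√2479 ≈ 49.79*I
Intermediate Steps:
T(k, C) = 1/(-8 + k)
I(W, t) = -5 - 17*t
√(A + I(T(2, -8), 47)) = √(-1675 + (-5 - 17*47)) = √(-1675 + (-5 - 799)) = √(-1675 - 804) = √(-2479) = I*√2479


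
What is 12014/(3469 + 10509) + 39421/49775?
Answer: 574511794/347877475 ≈ 1.6515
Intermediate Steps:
12014/(3469 + 10509) + 39421/49775 = 12014/13978 + 39421*(1/49775) = 12014*(1/13978) + 39421/49775 = 6007/6989 + 39421/49775 = 574511794/347877475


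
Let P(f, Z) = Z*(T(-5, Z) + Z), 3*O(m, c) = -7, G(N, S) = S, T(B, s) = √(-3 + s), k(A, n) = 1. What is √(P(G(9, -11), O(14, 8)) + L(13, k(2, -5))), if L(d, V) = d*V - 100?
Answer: √(-734 - 28*I*√3)/3 ≈ 0.29818 - 9.0357*I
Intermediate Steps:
O(m, c) = -7/3 (O(m, c) = (⅓)*(-7) = -7/3)
P(f, Z) = Z*(Z + √(-3 + Z)) (P(f, Z) = Z*(√(-3 + Z) + Z) = Z*(Z + √(-3 + Z)))
L(d, V) = -100 + V*d (L(d, V) = V*d - 100 = -100 + V*d)
√(P(G(9, -11), O(14, 8)) + L(13, k(2, -5))) = √(-7*(-7/3 + √(-3 - 7/3))/3 + (-100 + 1*13)) = √(-7*(-7/3 + √(-16/3))/3 + (-100 + 13)) = √(-7*(-7/3 + 4*I*√3/3)/3 - 87) = √((49/9 - 28*I*√3/9) - 87) = √(-734/9 - 28*I*√3/9)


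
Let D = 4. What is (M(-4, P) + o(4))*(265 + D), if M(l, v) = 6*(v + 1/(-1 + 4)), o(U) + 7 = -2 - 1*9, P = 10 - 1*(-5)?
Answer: 19906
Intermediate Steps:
P = 15 (P = 10 + 5 = 15)
o(U) = -18 (o(U) = -7 + (-2 - 1*9) = -7 + (-2 - 9) = -7 - 11 = -18)
M(l, v) = 2 + 6*v (M(l, v) = 6*(v + 1/3) = 6*(v + ⅓) = 6*(⅓ + v) = 2 + 6*v)
(M(-4, P) + o(4))*(265 + D) = ((2 + 6*15) - 18)*(265 + 4) = ((2 + 90) - 18)*269 = (92 - 18)*269 = 74*269 = 19906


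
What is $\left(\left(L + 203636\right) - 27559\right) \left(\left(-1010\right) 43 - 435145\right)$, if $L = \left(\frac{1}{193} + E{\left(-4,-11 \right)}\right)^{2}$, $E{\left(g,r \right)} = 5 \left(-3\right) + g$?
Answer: $- \frac{3145257942206175}{37249} \approx -8.4439 \cdot 10^{10}$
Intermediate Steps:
$E{\left(g,r \right)} = -15 + g$
$L = \frac{13439556}{37249}$ ($L = \left(\frac{1}{193} - 19\right)^{2} = \left(- \frac{3666}{193}\right)^{2} = \frac{13439556}{37249} \approx 360.8$)
$\left(\left(L + 203636\right) - 27559\right) \left(\left(-1010\right) 43 - 435145\right) = \left(\left(\frac{13439556}{37249} + 203636\right) - 27559\right) \left(\left(-1010\right) 43 - 435145\right) = \left(\frac{7598676920}{37249} - 27559\right) \left(-43430 - 435145\right) = \frac{6572131729}{37249} \left(-478575\right) = - \frac{3145257942206175}{37249}$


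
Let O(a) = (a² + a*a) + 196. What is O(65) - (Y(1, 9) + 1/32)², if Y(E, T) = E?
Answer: 8852415/1024 ≈ 8644.9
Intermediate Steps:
O(a) = 196 + 2*a² (O(a) = (a² + a²) + 196 = 2*a² + 196 = 196 + 2*a²)
O(65) - (Y(1, 9) + 1/32)² = (196 + 2*65²) - (1 + 1/32)² = (196 + 2*4225) - (1 + 1/32)² = (196 + 8450) - (33/32)² = 8646 - 1*1089/1024 = 8646 - 1089/1024 = 8852415/1024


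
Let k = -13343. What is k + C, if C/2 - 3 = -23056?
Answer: -59449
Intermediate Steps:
C = -46106 (C = 6 + 2*(-23056) = 6 - 46112 = -46106)
k + C = -13343 - 46106 = -59449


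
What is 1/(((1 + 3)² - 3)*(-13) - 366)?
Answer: -1/535 ≈ -0.0018692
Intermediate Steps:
1/(((1 + 3)² - 3)*(-13) - 366) = 1/((4² - 3)*(-13) - 366) = 1/((16 - 3)*(-13) - 366) = 1/(13*(-13) - 366) = 1/(-169 - 366) = 1/(-535) = -1/535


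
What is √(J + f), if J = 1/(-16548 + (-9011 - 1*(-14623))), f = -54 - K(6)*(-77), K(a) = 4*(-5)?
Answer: I*√47659046990/5468 ≈ 39.925*I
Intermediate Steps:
K(a) = -20
f = -1594 (f = -54 - 1*(-20)*(-77) = -54 + 20*(-77) = -54 - 1540 = -1594)
J = -1/10936 (J = 1/(-16548 + (-9011 + 14623)) = 1/(-16548 + 5612) = 1/(-10936) = -1/10936 ≈ -9.1441e-5)
√(J + f) = √(-1/10936 - 1594) = √(-17431985/10936) = I*√47659046990/5468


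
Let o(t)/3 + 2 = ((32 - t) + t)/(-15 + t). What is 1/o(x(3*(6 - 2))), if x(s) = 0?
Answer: -5/62 ≈ -0.080645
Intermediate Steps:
o(t) = -6 + 96/(-15 + t) (o(t) = -6 + 3*(((32 - t) + t)/(-15 + t)) = -6 + 3*(32/(-15 + t)) = -6 + 96/(-15 + t))
1/o(x(3*(6 - 2))) = 1/(6*(31 - 1*0)/(-15 + 0)) = 1/(6*(31 + 0)/(-15)) = 1/(6*(-1/15)*31) = 1/(-62/5) = -5/62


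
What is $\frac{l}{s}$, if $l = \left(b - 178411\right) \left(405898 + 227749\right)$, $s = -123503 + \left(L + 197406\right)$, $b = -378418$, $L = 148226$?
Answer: $- \frac{352833025363}{222129} \approx -1.5884 \cdot 10^{6}$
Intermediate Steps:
$s = 222129$ ($s = -123503 + \left(148226 + 197406\right) = -123503 + 345632 = 222129$)
$l = -352833025363$ ($l = \left(-378418 - 178411\right) \left(405898 + 227749\right) = \left(-556829\right) 633647 = -352833025363$)
$\frac{l}{s} = - \frac{352833025363}{222129}$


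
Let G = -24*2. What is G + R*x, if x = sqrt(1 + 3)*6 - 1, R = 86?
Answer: 898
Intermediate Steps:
G = -48
x = 11 (x = sqrt(4)*6 - 1 = 2*6 - 1 = 12 - 1 = 11)
G + R*x = -48 + 86*11 = -48 + 946 = 898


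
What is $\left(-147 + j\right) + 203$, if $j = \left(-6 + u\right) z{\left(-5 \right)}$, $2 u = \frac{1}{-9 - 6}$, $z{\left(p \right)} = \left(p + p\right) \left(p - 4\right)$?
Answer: $-487$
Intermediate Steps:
$z{\left(p \right)} = 2 p \left(-4 + p\right)$
$u = - \frac{1}{30}$ ($u = \frac{1}{2 \left(-9 - 6\right)} = \frac{1}{2 \left(-15\right)} = \frac{1}{2} \left(- \frac{1}{15}\right) = - \frac{1}{30} \approx -0.033333$)
$j = -543$ ($j = \left(-6 - \frac{1}{30}\right) 2 \left(-5\right) \left(-4 - 5\right) = - \frac{181 \cdot 2 \left(-5\right) \left(-9\right)}{30} = \left(- \frac{181}{30}\right) 90 = -543$)
$\left(-147 + j\right) + 203 = \left(-147 - 543\right) + 203 = -690 + 203 = -487$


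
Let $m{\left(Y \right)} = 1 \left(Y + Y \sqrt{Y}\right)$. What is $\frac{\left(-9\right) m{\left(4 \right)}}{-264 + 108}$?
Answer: $\frac{9}{13} \approx 0.69231$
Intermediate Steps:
$m{\left(Y \right)} = Y + Y^{\frac{3}{2}}$ ($m{\left(Y \right)} = 1 \left(Y + Y^{\frac{3}{2}}\right) = Y + Y^{\frac{3}{2}}$)
$\frac{\left(-9\right) m{\left(4 \right)}}{-264 + 108} = \frac{\left(-9\right) \left(4 + 4^{\frac{3}{2}}\right)}{-264 + 108} = \frac{\left(-9\right) \left(4 + 8\right)}{-156} = \left(-9\right) 12 \left(- \frac{1}{156}\right) = \left(-108\right) \left(- \frac{1}{156}\right) = \frac{9}{13}$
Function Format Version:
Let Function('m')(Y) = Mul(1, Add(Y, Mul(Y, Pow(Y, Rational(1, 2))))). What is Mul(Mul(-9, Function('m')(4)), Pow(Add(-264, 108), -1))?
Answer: Rational(9, 13) ≈ 0.69231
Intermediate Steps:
Function('m')(Y) = Add(Y, Pow(Y, Rational(3, 2))) (Function('m')(Y) = Mul(1, Add(Y, Pow(Y, Rational(3, 2)))) = Add(Y, Pow(Y, Rational(3, 2))))
Mul(Mul(-9, Function('m')(4)), Pow(Add(-264, 108), -1)) = Mul(Mul(-9, Add(4, Pow(4, Rational(3, 2)))), Pow(Add(-264, 108), -1)) = Mul(Mul(-9, Add(4, 8)), Pow(-156, -1)) = Mul(Mul(-9, 12), Rational(-1, 156)) = Mul(-108, Rational(-1, 156)) = Rational(9, 13)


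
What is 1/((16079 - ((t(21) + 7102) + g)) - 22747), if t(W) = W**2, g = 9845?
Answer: -1/24056 ≈ -4.1570e-5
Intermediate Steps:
1/((16079 - ((t(21) + 7102) + g)) - 22747) = 1/((16079 - ((21**2 + 7102) + 9845)) - 22747) = 1/((16079 - ((441 + 7102) + 9845)) - 22747) = 1/((16079 - (7543 + 9845)) - 22747) = 1/((16079 - 1*17388) - 22747) = 1/((16079 - 17388) - 22747) = 1/(-1309 - 22747) = 1/(-24056) = -1/24056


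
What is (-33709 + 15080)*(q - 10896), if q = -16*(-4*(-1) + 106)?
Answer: 235768624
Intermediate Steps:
q = -1760 (q = -16*(4 + 106) = -16*110 = -1760)
(-33709 + 15080)*(q - 10896) = (-33709 + 15080)*(-1760 - 10896) = -18629*(-12656) = 235768624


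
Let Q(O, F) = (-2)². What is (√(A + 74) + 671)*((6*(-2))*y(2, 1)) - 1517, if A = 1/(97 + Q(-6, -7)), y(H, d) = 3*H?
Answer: -49829 - 360*√30199/101 ≈ -50448.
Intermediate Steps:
Q(O, F) = 4
A = 1/101 (A = 1/(97 + 4) = 1/101 ≈ 0.0099010)
(√(A + 74) + 671)*((6*(-2))*y(2, 1)) - 1517 = (√(1/101 + 74) + 671)*((6*(-2))*(3*2)) - 1517 = (√(7475/101) + 671)*(-12*6) - 1517 = (5*√30199/101 + 671)*(-72) - 1517 = (671 + 5*√30199/101)*(-72) - 1517 = (-48312 - 360*√30199/101) - 1517 = -49829 - 360*√30199/101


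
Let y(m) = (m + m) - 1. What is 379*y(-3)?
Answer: -2653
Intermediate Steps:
y(m) = -1 + 2*m (y(m) = 2*m - 1 = -1 + 2*m)
379*y(-3) = 379*(-1 + 2*(-3)) = 379*(-1 - 6) = 379*(-7) = -2653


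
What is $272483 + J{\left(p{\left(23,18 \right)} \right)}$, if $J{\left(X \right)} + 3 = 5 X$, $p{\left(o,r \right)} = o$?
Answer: $272595$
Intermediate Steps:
$J{\left(X \right)} = -3 + 5 X$
$272483 + J{\left(p{\left(23,18 \right)} \right)} = 272483 + \left(-3 + 5 \cdot 23\right) = 272483 + \left(-3 + 115\right) = 272483 + 112 = 272595$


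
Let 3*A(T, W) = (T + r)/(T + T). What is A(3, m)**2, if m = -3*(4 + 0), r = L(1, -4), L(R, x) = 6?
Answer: 1/4 ≈ 0.25000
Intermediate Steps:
r = 6
m = -12 (m = -3*4 = -12)
A(T, W) = (6 + T)/(6*T) (A(T, W) = ((T + 6)/(T + T))/3 = ((6 + T)/((2*T)))/3 = ((6 + T)*(1/(2*T)))/3 = ((6 + T)/(2*T))/3 = (6 + T)/(6*T))
A(3, m)**2 = ((1/6)*(6 + 3)/3)**2 = ((1/6)*(1/3)*9)**2 = (1/2)**2 = 1/4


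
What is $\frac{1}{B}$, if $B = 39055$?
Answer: $\frac{1}{39055} \approx 2.5605 \cdot 10^{-5}$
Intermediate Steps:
$\frac{1}{B} = \frac{1}{39055}$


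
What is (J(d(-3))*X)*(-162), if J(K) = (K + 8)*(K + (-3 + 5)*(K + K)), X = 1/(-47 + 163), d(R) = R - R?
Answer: 0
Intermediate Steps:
d(R) = 0
X = 1/116 ≈ 0.0086207
J(K) = 5*K*(8 + K) (J(K) = (8 + K)*(K + 2*(2*K)) = (8 + K)*(K + 4*K) = (8 + K)*(5*K) = 5*K*(8 + K))
(J(d(-3))*X)*(-162) = ((5*0*(8 + 0))*(1/116))*(-162) = ((5*0*8)*(1/116))*(-162) = (0*(1/116))*(-162) = 0*(-162) = 0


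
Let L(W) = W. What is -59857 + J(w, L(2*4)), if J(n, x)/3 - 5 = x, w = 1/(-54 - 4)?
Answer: -59818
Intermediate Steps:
w = -1/58 (w = 1/(-58) = -1/58 ≈ -0.017241)
J(n, x) = 15 + 3*x
-59857 + J(w, L(2*4)) = -59857 + (15 + 3*(2*4)) = -59857 + (15 + 3*8) = -59857 + (15 + 24) = -59857 + 39 = -59818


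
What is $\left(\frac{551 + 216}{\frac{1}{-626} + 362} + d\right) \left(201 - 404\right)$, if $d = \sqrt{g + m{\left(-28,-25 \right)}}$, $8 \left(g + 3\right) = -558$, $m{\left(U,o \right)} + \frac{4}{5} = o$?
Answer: $- \frac{13924118}{32373} - \frac{609 i \sqrt{1095}}{10} \approx -430.12 - 2015.2 i$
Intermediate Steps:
$m{\left(U,o \right)} = - \frac{4}{5} + o$
$g = - \frac{291}{4}$ ($g = -3 + \frac{1}{8} \left(-558\right) = -3 - \frac{279}{4} = - \frac{291}{4} \approx -72.75$)
$d = \frac{3 i \sqrt{1095}}{10}$ ($d = \sqrt{- \frac{291}{4} - \frac{129}{5}} = \sqrt{- \frac{1971}{20}} = \frac{3 i \sqrt{1095}}{10} \approx 9.9272 i$)
$\left(\frac{551 + 216}{\frac{1}{-626} + 362} + d\right) \left(201 - 404\right) = \left(\frac{551 + 216}{\frac{1}{-626} + 362} + \frac{3 i \sqrt{1095}}{10}\right) \left(201 - 404\right) = \left(\frac{767}{- \frac{1}{626} + 362} + \frac{3 i \sqrt{1095}}{10}\right) \left(201 - 404\right) = \left(\frac{767}{\frac{226611}{626}} + \frac{3 i \sqrt{1095}}{10}\right) \left(-203\right) = \left(767 \cdot \frac{626}{226611} + \frac{3 i \sqrt{1095}}{10}\right) \left(-203\right) = \left(\frac{480142}{226611} + \frac{3 i \sqrt{1095}}{10}\right) \left(-203\right) = - \frac{13924118}{32373} - \frac{609 i \sqrt{1095}}{10}$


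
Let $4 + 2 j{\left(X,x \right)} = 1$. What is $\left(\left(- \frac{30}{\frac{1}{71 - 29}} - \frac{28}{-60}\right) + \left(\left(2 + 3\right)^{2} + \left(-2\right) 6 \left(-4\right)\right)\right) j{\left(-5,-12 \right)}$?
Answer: $\frac{8899}{5} \approx 1779.8$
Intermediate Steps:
$j{\left(X,x \right)} = - \frac{3}{2}$ ($j{\left(X,x \right)} = -2 + \frac{1}{2} \cdot 1 = -2 + \frac{1}{2} = - \frac{3}{2}$)
$\left(\left(- \frac{30}{\frac{1}{71 - 29}} - \frac{28}{-60}\right) + \left(\left(2 + 3\right)^{2} + \left(-2\right) 6 \left(-4\right)\right)\right) j{\left(-5,-12 \right)} = \left(\left(- \frac{30}{\frac{1}{71 - 29}} - \frac{28}{-60}\right) + \left(\left(2 + 3\right)^{2} + \left(-2\right) 6 \left(-4\right)\right)\right) \left(- \frac{3}{2}\right) = \left(\left(- \frac{30}{\frac{1}{42}} - - \frac{7}{15}\right) + \left(5^{2} - -48\right)\right) \left(- \frac{3}{2}\right) = \left(\left(- 30 \frac{1}{\frac{1}{42}} + \frac{7}{15}\right) + \left(25 + 48\right)\right) \left(- \frac{3}{2}\right) = \left(\left(\left(-30\right) 42 + \frac{7}{15}\right) + 73\right) \left(- \frac{3}{2}\right) = \left(\left(-1260 + \frac{7}{15}\right) + 73\right) \left(- \frac{3}{2}\right) = \left(- \frac{18893}{15} + 73\right) \left(- \frac{3}{2}\right) = \left(- \frac{17798}{15}\right) \left(- \frac{3}{2}\right) = \frac{8899}{5}$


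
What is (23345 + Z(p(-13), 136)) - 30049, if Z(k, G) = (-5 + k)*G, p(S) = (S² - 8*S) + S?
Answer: 27976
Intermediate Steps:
p(S) = S² - 7*S
Z(k, G) = G*(-5 + k)
(23345 + Z(p(-13), 136)) - 30049 = (23345 + 136*(-5 - 13*(-7 - 13))) - 30049 = (23345 + 136*(-5 - 13*(-20))) - 30049 = (23345 + 136*(-5 + 260)) - 30049 = (23345 + 136*255) - 30049 = (23345 + 34680) - 30049 = 58025 - 30049 = 27976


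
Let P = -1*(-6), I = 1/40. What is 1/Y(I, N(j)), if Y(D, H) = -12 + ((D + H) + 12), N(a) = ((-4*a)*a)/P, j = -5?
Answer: -120/1997 ≈ -0.060090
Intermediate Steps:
I = 1/40 ≈ 0.025000
P = 6
N(a) = -2*a**2/3 (N(a) = ((-4*a)*a)/6 = -4*a**2*(1/6) = -2*a**2/3)
Y(D, H) = D + H (Y(D, H) = -12 + (12 + D + H) = D + H)
1/Y(I, N(j)) = 1/(1/40 - 2/3*(-5)**2) = 1/(1/40 - 2/3*25) = 1/(1/40 - 50/3) = 1/(-1997/120) = -120/1997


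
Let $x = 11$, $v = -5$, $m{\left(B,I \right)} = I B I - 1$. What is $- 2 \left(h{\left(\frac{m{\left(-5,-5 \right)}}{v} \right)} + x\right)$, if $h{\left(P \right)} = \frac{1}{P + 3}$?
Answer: $- \frac{3112}{141} \approx -22.071$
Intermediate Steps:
$m{\left(B,I \right)} = -1 + B I^{2}$ ($m{\left(B,I \right)} = B I I - 1 = B I^{2} - 1 = -1 + B I^{2}$)
$h{\left(P \right)} = \frac{1}{3 + P}$
$- 2 \left(h{\left(\frac{m{\left(-5,-5 \right)}}{v} \right)} + x\right) = - 2 \left(\frac{1}{3 + \frac{-1 - 5 \left(-5\right)^{2}}{-5}} + 11\right) = - 2 \left(\frac{1}{3 + \left(-1 - 125\right) \left(- \frac{1}{5}\right)} + 11\right) = - 2 \left(\frac{1}{3 - - \frac{126}{5}} + 11\right) = - 2 \left(\frac{1}{3 + \frac{126}{5}} + 11\right) = - 2 \left(\frac{1}{\frac{141}{5}} + 11\right) = - 2 \left(\frac{5}{141} + 11\right) = \left(-2\right) \frac{1556}{141} = - \frac{3112}{141}$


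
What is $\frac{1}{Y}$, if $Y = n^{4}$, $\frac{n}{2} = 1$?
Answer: $\frac{1}{16} \approx 0.0625$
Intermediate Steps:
$n = 2$ ($n = 2 \cdot 1 = 2$)
$Y = 16$ ($Y = 2^{4} = 16$)
$\frac{1}{Y} = \frac{1}{16}$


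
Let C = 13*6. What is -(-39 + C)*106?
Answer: -4134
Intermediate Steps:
C = 78
-(-39 + C)*106 = -(-39 + 78)*106 = -39*106 = -1*4134 = -4134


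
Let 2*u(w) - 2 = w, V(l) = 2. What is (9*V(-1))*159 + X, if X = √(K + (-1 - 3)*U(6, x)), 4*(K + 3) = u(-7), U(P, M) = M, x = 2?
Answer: 2862 + I*√186/4 ≈ 2862.0 + 3.4095*I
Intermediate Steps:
u(w) = 1 + w/2
K = -29/8 (K = -3 + (1 + (½)*(-7))/4 = -3 + (1 - 7/2)/4 = -3 + (¼)*(-5/2) = -3 - 5/8 = -29/8 ≈ -3.6250)
X = I*√186/4 (X = √(-29/8 + (-1 - 3)*2) = √(-29/8 - 4*2) = √(-29/8 - 8) = √(-93/8) = I*√186/4 ≈ 3.4095*I)
(9*V(-1))*159 + X = (9*2)*159 + I*√186/4 = 18*159 + I*√186/4 = 2862 + I*√186/4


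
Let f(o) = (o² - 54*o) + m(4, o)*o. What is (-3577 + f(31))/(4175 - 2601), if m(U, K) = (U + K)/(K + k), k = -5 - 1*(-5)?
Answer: -4255/1574 ≈ -2.7033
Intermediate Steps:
k = 0 (k = -5 + 5 = 0)
m(U, K) = (K + U)/K (m(U, K) = (U + K)/(K + 0) = (K + U)/K)
f(o) = 4 + o² - 53*o (f(o) = (o² - 54*o) + ((o + 4)/o)*o = (o² - 54*o) + ((4 + o)/o)*o = (o² - 54*o) + (4 + o) = 4 + o² - 53*o)
(-3577 + f(31))/(4175 - 2601) = (-3577 + (4 + 31 + 31*(-54 + 31)))/(4175 - 2601) = (-3577 + (4 + 31 + 31*(-23)))/1574 = (-3577 + (4 + 31 - 713))*(1/1574) = (-3577 - 678)*(1/1574) = -4255*1/1574 = -4255/1574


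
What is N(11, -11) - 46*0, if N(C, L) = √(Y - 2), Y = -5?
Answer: I*√7 ≈ 2.6458*I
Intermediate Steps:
N(C, L) = I*√7 (N(C, L) = √(-5 - 2) = √(-7) = I*√7)
N(11, -11) - 46*0 = I*√7 - 46*0 = I*√7 + 0 = I*√7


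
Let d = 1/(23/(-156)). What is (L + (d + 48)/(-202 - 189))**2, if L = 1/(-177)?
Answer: 31254350521/2533703081121 ≈ 0.012335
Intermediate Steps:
L = -1/177 ≈ -0.0056497
d = -156/23 (d = 1/(23*(-1/156)) = 1/(-23/156) = -156/23 ≈ -6.7826)
(L + (d + 48)/(-202 - 189))**2 = (-1/177 + (-156/23 + 48)/(-202 - 189))**2 = (-1/177 + (948/23)/(-391))**2 = (-1/177 + (948/23)*(-1/391))**2 = (-1/177 - 948/8993)**2 = (-176789/1591761)**2 = 31254350521/2533703081121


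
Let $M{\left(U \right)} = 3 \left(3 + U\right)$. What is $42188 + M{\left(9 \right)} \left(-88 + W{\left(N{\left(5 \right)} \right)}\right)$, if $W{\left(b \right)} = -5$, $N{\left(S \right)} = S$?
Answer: $38840$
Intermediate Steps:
$M{\left(U \right)} = 9 + 3 U$
$42188 + M{\left(9 \right)} \left(-88 + W{\left(N{\left(5 \right)} \right)}\right) = 42188 + \left(9 + 3 \cdot 9\right) \left(-88 - 5\right) = 42188 + \left(9 + 27\right) \left(-93\right) = 42188 + 36 \left(-93\right) = 42188 - 3348 = 38840$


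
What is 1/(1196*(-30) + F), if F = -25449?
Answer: -1/61329 ≈ -1.6306e-5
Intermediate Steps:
1/(1196*(-30) + F) = 1/(1196*(-30) - 25449) = 1/(-35880 - 25449) = 1/(-61329) = -1/61329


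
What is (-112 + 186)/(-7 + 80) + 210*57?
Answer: 873884/73 ≈ 11971.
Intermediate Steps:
(-112 + 186)/(-7 + 80) + 210*57 = 74/73 + 11970 = 873884/73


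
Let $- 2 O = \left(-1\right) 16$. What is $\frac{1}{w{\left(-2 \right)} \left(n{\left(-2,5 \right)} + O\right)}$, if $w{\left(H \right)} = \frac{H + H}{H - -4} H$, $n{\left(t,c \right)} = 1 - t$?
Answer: $\frac{1}{44} \approx 0.022727$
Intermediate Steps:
$O = 8$ ($O = - \frac{\left(-1\right) 16}{2} = \left(- \frac{1}{2}\right) \left(-16\right) = 8$)
$w{\left(H \right)} = \frac{2 H^{2}}{4 + H}$ ($w{\left(H \right)} = \frac{2 H}{H + 4} H = \frac{2 H}{4 + H} H = \frac{2 H^{2}}{4 + H}$)
$\frac{1}{w{\left(-2 \right)} \left(n{\left(-2,5 \right)} + O\right)} = \frac{1}{\frac{2 \left(-2\right)^{2}}{4 - 2} \left(\left(1 - -2\right) + 8\right)} = \frac{1}{2 \cdot 4 \cdot \frac{1}{2} \left(\left(1 + 2\right) + 8\right)} = \frac{1}{2 \cdot 4 \cdot \frac{1}{2} \left(3 + 8\right)} = \frac{1}{4 \cdot 11} = \frac{1}{44}$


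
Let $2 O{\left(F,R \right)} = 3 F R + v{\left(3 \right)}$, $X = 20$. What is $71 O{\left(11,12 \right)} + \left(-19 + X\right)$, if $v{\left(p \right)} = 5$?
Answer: $\frac{28473}{2} \approx 14237.0$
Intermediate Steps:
$O{\left(F,R \right)} = \frac{5}{2} + \frac{3 F R}{2}$ ($O{\left(F,R \right)} = \frac{3 F R + 5}{2} = \frac{5 + 3 F R}{2} = \frac{5}{2} + \frac{3 F R}{2}$)
$71 O{\left(11,12 \right)} + \left(-19 + X\right) = 71 \left(\frac{5}{2} + \frac{3}{2} \cdot 11 \cdot 12\right) + \left(-19 + 20\right) = 71 \left(\frac{5}{2} + 198\right) + 1 = 71 \cdot \frac{401}{2} + 1 = \frac{28471}{2} + 1 = \frac{28473}{2}$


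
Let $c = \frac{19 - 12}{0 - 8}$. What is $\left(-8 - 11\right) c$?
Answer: $\frac{133}{8} \approx 16.625$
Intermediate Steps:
$c = - \frac{7}{8}$ ($c = \frac{7}{-8} = 7 \left(- \frac{1}{8}\right) = - \frac{7}{8} \approx -0.875$)
$\left(-8 - 11\right) c = \left(-8 - 11\right) \left(- \frac{7}{8}\right) = \left(-19\right) \left(- \frac{7}{8}\right) = \frac{133}{8}$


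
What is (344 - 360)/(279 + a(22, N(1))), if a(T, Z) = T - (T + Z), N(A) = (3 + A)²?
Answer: -16/263 ≈ -0.060836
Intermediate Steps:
a(T, Z) = -Z (a(T, Z) = T + (-T - Z) = -Z)
(344 - 360)/(279 + a(22, N(1))) = (344 - 360)/(279 - (3 + 1)²) = -16/(279 - 1*4²) = -16/(279 - 1*16) = -16/(279 - 16) = -16/263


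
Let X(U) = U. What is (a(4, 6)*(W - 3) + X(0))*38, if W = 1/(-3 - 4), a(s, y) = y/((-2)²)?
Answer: -1254/7 ≈ -179.14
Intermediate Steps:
a(s, y) = y/4
W = -⅐ (W = 1/(-7) = -⅐ ≈ -0.14286)
(a(4, 6)*(W - 3) + X(0))*38 = (((¼)*6)*(-⅐ - 3) + 0)*38 = ((3/2)*(-22/7) + 0)*38 = (-33/7 + 0)*38 = -33/7*38 = -1254/7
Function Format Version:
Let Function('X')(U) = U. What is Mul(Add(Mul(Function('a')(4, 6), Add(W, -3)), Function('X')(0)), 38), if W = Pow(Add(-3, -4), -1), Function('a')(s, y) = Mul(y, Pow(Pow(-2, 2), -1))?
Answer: Rational(-1254, 7) ≈ -179.14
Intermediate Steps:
Function('a')(s, y) = Mul(Rational(1, 4), y) (Function('a')(s, y) = Mul(y, Pow(4, -1)) = Mul(y, Rational(1, 4)) = Mul(Rational(1, 4), y))
W = Rational(-1, 7) (W = Pow(-7, -1) = Rational(-1, 7) ≈ -0.14286)
Mul(Add(Mul(Function('a')(4, 6), Add(W, -3)), Function('X')(0)), 38) = Mul(Add(Mul(Mul(Rational(1, 4), 6), Add(Rational(-1, 7), -3)), 0), 38) = Mul(Add(Mul(Rational(3, 2), Rational(-22, 7)), 0), 38) = Mul(Add(Rational(-33, 7), 0), 38) = Mul(Rational(-33, 7), 38) = Rational(-1254, 7)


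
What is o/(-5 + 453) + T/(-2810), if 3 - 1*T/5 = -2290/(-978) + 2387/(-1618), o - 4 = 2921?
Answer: 324965269157/49801418688 ≈ 6.5252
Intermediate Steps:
o = 2925 (o = 4 + 2921 = 2925)
T = 8441195/791202 (T = 15 - 5*(-2290/(-978) + 2387/(-1618)) = 15 - 5*(-2290*(-1/978) + 2387*(-1/1618)) = 15 - 5*(1145/489 - 2387/1618) = 15 - 5*685367/791202 = 15 - 3426835/791202 = 8441195/791202 ≈ 10.669)
o/(-5 + 453) + T/(-2810) = 2925/(-5 + 453) + (8441195/791202)/(-2810) = 2925/448 + (8441195/791202)*(-1/2810) = 2925*(1/448) - 1688239/444655524 = 2925/448 - 1688239/444655524 = 324965269157/49801418688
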